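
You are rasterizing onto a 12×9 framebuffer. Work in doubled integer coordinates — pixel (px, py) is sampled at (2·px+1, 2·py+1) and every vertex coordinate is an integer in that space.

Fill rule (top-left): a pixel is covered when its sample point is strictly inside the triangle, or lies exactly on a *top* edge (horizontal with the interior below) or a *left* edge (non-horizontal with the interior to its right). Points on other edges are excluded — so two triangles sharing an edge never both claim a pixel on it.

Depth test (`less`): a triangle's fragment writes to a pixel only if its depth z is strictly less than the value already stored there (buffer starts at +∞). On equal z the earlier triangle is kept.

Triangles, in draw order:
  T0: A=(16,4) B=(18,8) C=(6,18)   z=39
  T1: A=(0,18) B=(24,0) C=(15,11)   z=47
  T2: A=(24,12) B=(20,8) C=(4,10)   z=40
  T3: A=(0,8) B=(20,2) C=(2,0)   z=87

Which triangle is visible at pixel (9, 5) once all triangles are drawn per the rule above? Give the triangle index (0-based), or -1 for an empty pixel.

T0:
  2·area = 68
  edge (16, 4)→(18, 8): d=(2,4) right/bottom  bias=-1
  edge (18, 8)→(6, 18): d=(-12,10) right/bottom  bias=-1
  edge (6, 18)→(16, 4): d=(10,-14) top-left  bias=+0
    (7,3)@(15, 7): e=[10,42,16] → █
    (8,3)@(17, 7): e=[2,22,44] → █
    (9,3)@(19, 7): e=[-6,2,72] → ·
    (6,4)@(13, 9): e=[22,38,8] → █
    (8,4)@(17, 9): e=[6,-2,64] → ·
    (5,5)@(11, 11): e=[34,34,0] → █  [on edge]
    (7,5)@(15, 11): e=[18,-6,56] → ·
    (5,6)@(11, 13): e=[38,10,20] → █
    (6,6)@(13, 13): e=[30,-10,48] → ·
    (4,7)@(9, 15): e=[50,6,12] → █
    (5,7)@(11, 15): e=[42,-14,40] → ·
    (3,8)@(7, 17): e=[62,2,4] → █
  covered (9 px):
    · · · · · · · · · · · ·
    · · · · · · · · · · · ·
    · · · · · · · · · · · ·
    · · · · · · · █ █ · · ·
    · · · · · · █ █ · · · ·
    · · · · · █ █ · · · · ·
    · · · · · █ · · · · · ·
    · · · · █ · · · · · · ·
    · · · █ · · · · · · · ·
T1:
  2·area = 102
  edge (0, 18)→(24, 0): d=(24,-18) top-left  bias=+0
  edge (24, 0)→(15, 11): d=(-9,11) right/bottom  bias=-1
  edge (15, 11)→(0, 18): d=(-15,7) right/bottom  bias=-1
    (11,0)@(23, 1): e=[6,2,94] → █
    (10,1)@(21, 3): e=[18,6,78] → █
    (11,1)@(23, 3): e=[54,-16,64] → ·
    (9,2)@(19, 5): e=[30,10,62] → █
    (10,2)@(21, 5): e=[66,-12,48] → ·
    (7,3)@(15, 7): e=[6,36,60] → █
    (8,3)@(17, 7): e=[42,14,46] → █
    (9,3)@(19, 7): e=[78,-8,32] → ·
    (6,4)@(13, 9): e=[18,40,44] → █
    (8,4)@(17, 9): e=[90,-4,16] → ·
    (5,5)@(11, 11): e=[30,44,28] → █
    (7,5)@(15, 11): e=[102,0,0] → ·  [on edge]
  covered (12 px):
    · · · · · · · · · · · █
    · · · · · · · · · · █ ·
    · · · · · · · · · █ · ·
    · · · · · · · █ █ · · ·
    · · · · · · █ █ · · · ·
    · · · · · █ █ · · · · ·
    · · · █ █ · · · · · · ·
    · · █ · · · · · · · · ·
    · · · · · · · · · · · ·
T2:
  2·area = 72  (B↔C swapped to make it positive)
  edge (24, 12)→(4, 10): d=(-20,-2) top-left  bias=+0
  edge (4, 10)→(20, 8): d=(16,-2) top-left  bias=+0
  edge (20, 8)→(24, 12): d=(4,4) right/bottom  bias=-1
    (6,0)@(13, 1): e=[198,-126,0] → ·  [on edge]
    (7,1)@(15, 3): e=[162,-90,0] → ·  [on edge]
    (8,2)@(17, 5): e=[126,-54,0] → ·  [on edge]
    (9,3)@(19, 7): e=[90,-18,0] → ·  [on edge]
    (6,4)@(13, 9): e=[38,2,32] → █
    (7,4)@(15, 9): e=[42,6,24] → █
    (8,4)@(17, 9): e=[46,10,16] → █
    (9,4)@(19, 9): e=[50,14,8] → █
    (10,4)@(21, 9): e=[54,18,0] → ·  [on edge]
    (6,5)@(13, 11): e=[-2,34,40] → ·
    (7,5)@(15, 11): e=[2,38,32] → █
    (10,5)@(21, 11): e=[14,50,8] → █
    (11,5)@(23, 11): e=[18,54,0] → ·  [on edge]
  covered (8 px):
    · · · · · · · · · · · ·
    · · · · · · · · · · · ·
    · · · · · · · · · · · ·
    · · · · · · · · · · · ·
    · · · · · · █ █ █ █ · ·
    · · · · · · · █ █ █ █ ·
    · · · · · · · · · · · ·
    · · · · · · · · · · · ·
    · · · · · · · · · · · ·
T3:
  2·area = 148  (B↔C swapped to make it positive)
  edge (0, 8)→(2, 0): d=(2,-8) top-left  bias=+0
  edge (2, 0)→(20, 2): d=(18,2) right/bottom  bias=-1
  edge (20, 2)→(0, 8): d=(-20,6) right/bottom  bias=-1
    (1,0)@(3, 1): e=[10,16,122] → █
    (2,0)@(5, 1): e=[26,12,110] → █
    (3,0)@(7, 1): e=[42,8,98] → █
    (4,0)@(9, 1): e=[58,4,86] → █
    (5,0)@(11, 1): e=[74,0,74] → ·  [on edge]
    (1,1)@(3, 3): e=[14,52,82] → █
    (5,1)@(11, 3): e=[78,36,34] → █
    (6,1)@(13, 3): e=[94,32,22] → █
    (7,1)@(15, 3): e=[110,28,10] → █
    (8,1)@(17, 3): e=[126,24,-2] → ·
    (0,2)@(1, 5): e=[2,92,54] → █
    (5,2)@(11, 5): e=[82,72,-6] → ·
  covered (18 px):
    · █ █ █ █ · · · · · · ·
    · █ █ █ █ █ █ █ · · · ·
    █ █ █ █ █ · · · · · · ·
    █ █ · · · · · · · · · ·
    · · · · · · · · · · · ·
    · · · · · · · · · · · ·
    · · · · · · · · · · · ·
    · · · · · · · · · · · ·
    · · · · · · · · · · · ·

Z-buffer (winner per pixel, '.' = empty):
  . 3 3 3 3 . . . . . . 1
  . 3 3 3 3 3 3 3 . . 1 .
  3 3 3 3 3 . . . . 1 . .
  3 3 . . . . . 0 0 . . .
  . . . . . . 0 0 2 2 . .
  . . . . . 0 0 2 2 2 2 .
  . . . 1 1 0 . . . . . .
  . . 1 . 0 . . . . . . .
  . . . 0 . . . . . . . .

Answer: 2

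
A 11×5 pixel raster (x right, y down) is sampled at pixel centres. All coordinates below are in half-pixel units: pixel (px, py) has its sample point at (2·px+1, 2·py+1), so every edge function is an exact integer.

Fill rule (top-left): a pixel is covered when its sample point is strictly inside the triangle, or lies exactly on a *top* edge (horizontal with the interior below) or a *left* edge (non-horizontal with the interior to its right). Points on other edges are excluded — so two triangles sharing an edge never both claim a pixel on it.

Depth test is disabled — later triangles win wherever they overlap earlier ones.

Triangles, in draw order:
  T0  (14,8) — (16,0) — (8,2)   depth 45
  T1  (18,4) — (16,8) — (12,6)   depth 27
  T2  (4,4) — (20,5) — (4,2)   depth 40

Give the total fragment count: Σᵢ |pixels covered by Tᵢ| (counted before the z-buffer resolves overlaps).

T0:
  2·area = 60  (B↔C swapped to make it positive)
  edge (14, 8)→(8, 2): d=(-6,-6) top-left  bias=+0
  edge (8, 2)→(16, 0): d=(8,-2) top-left  bias=+0
  edge (16, 0)→(14, 8): d=(-2,8) right/bottom  bias=-1
    (3,0)@(7, 1): e=[0,-10,70] → ·  [on edge]
    (6,0)@(13, 1): e=[36,2,22] → █
    (7,0)@(15, 1): e=[48,6,6] → █
    (8,0)@(17, 1): e=[60,10,-10] → ·
    (4,1)@(9, 3): e=[0,10,50] → █  [on edge]
    (5,1)@(11, 3): e=[12,14,34] → █
    (8,1)@(17, 3): e=[48,26,-14] → ·
    (4,2)@(9, 5): e=[-12,26,46] → ·
    (5,2)@(11, 5): e=[0,30,30] → █  [on edge]
    (7,2)@(15, 5): e=[24,38,-2] → ·
    (5,3)@(11, 7): e=[-12,46,26] → ·
    (6,3)@(13, 7): e=[0,50,10] → █  [on edge]
    (7,4)@(15, 9): e=[0,70,-10] → ·  [on edge]
  covered (9 px):
    · · · · · · █ █ · · ·
    · · · · █ █ █ █ · · ·
    · · · · · █ █ · · · ·
    · · · · · · █ · · · ·
    · · · · · · · · · · ·
T1:
  2·area = 20
  edge (18, 4)→(16, 8): d=(-2,4) right/bottom  bias=-1
  edge (16, 8)→(12, 6): d=(-4,-2) top-left  bias=+0
  edge (12, 6)→(18, 4): d=(6,-2) top-left  bias=+0
    (10,1)@(21, 3): e=[-10,30,0] → ·  [on edge]
    (7,2)@(15, 5): e=[10,10,0] → █  [on edge]
    (8,2)@(17, 5): e=[2,14,4] → █
    (9,2)@(19, 5): e=[-6,18,8] → ·
    (4,3)@(9, 7): e=[30,-10,0] → ·  [on edge]
    (7,3)@(15, 7): e=[6,2,12] → █
    (8,3)@(17, 7): e=[-2,6,16] → ·
    (1,4)@(3, 9): e=[50,-30,0] → ·  [on edge]
    (7,4)@(15, 9): e=[2,-6,24] → ·
  covered (3 px):
    · · · · · · · · · · ·
    · · · · · · · · · · ·
    · · · · · · · █ █ · ·
    · · · · · · · █ · · ·
    · · · · · · · · · · ·
T2:
  2·area = 32  (B↔C swapped to make it positive)
  edge (4, 4)→(4, 2): d=(0,-2) top-left  bias=+0
  edge (4, 2)→(20, 5): d=(16,3) right/bottom  bias=-1
  edge (20, 5)→(4, 4): d=(-16,-1) top-left  bias=+0
    (2,1)@(5, 3): e=[2,13,17] → █
    (3,1)@(7, 3): e=[6,7,19] → █
    (4,1)@(9, 3): e=[10,1,21] → █
    (5,1)@(11, 3): e=[14,-5,23] → ·
    (2,2)@(5, 5): e=[2,45,-15] → ·
    (3,2)@(7, 5): e=[6,39,-13] → ·
    (4,2)@(9, 5): e=[10,33,-11] → ·
  covered (3 px):
    · · · · · · · · · · ·
    · · █ █ █ · · · · · ·
    · · · · · · · · · · ·
    · · · · · · · · · · ·
    · · · · · · · · · · ·

Answer: 15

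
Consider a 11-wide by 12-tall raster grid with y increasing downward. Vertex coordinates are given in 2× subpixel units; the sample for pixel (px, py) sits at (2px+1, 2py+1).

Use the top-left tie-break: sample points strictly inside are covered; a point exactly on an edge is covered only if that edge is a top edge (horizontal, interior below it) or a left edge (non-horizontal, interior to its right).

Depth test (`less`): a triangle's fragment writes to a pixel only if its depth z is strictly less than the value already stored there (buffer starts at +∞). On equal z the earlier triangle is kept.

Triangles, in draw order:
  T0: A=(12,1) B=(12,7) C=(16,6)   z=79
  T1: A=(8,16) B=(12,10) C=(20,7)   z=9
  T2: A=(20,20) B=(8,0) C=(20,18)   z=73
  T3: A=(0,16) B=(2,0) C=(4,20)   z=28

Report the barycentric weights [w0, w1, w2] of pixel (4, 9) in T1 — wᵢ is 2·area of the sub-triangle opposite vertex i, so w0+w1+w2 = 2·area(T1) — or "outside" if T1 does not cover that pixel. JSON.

T0:
  2·area = 24  (B↔C swapped to make it positive)
  edge (12, 1)→(16, 6): d=(4,5) right/bottom  bias=-1
  edge (16, 6)→(12, 7): d=(-4,1) right/bottom  bias=-1
  edge (12, 7)→(12, 1): d=(0,-6) top-left  bias=+0
    (6,1)@(13, 3): e=[3,15,6] → #
    (7,1)@(15, 3): e=[-7,13,18] → ·
    (6,2)@(13, 5): e=[11,7,6] → #
    (7,2)@(15, 5): e=[1,5,18] → #
    (8,2)@(17, 5): e=[-9,3,30] → ·
    (6,3)@(13, 7): e=[19,-1,6] → ·
    (7,3)@(15, 7): e=[9,-3,18] → ·
  covered (3 px):
    · · · · · · · · · · ·
    · · · · · · # · · · ·
    · · · · · · # # · · ·
    · · · · · · · · · · ·
    · · · · · · · · · · ·
    · · · · · · · · · · ·
    · · · · · · · · · · ·
    · · · · · · · · · · ·
    · · · · · · · · · · ·
    · · · · · · · · · · ·
    · · · · · · · · · · ·
    · · · · · · · · · · ·
T1:
  2·area = 36
  edge (8, 16)→(12, 10): d=(4,-6) top-left  bias=+0
  edge (12, 10)→(20, 7): d=(8,-3) top-left  bias=+0
  edge (20, 7)→(8, 16): d=(-12,9) right/bottom  bias=-1
    (7,4)@(15, 9): e=[14,1,21] → #
    (8,4)@(17, 9): e=[26,7,3] → #
    (9,4)@(19, 9): e=[38,13,-15] → ·
    (6,5)@(13, 11): e=[10,11,15] → #
    (7,5)@(15, 11): e=[22,17,-3] → ·
    (8,5)@(17, 11): e=[34,23,-21] → ·
    (5,6)@(11, 13): e=[6,21,9] → #
    (6,6)@(13, 13): e=[18,27,-9] → ·
    (4,7)@(9, 15): e=[2,31,3] → #
    (5,7)@(11, 15): e=[14,37,-15] → ·
    (4,8)@(9, 17): e=[10,47,-21] → ·
  covered (5 px):
    · · · · · · · · · · ·
    · · · · · · · · · · ·
    · · · · · · · · · · ·
    · · · · · · · · · · ·
    · · · · · · · # # · ·
    · · · · · · # · · · ·
    · · · · · # · · · · ·
    · · · · # · · · · · ·
    · · · · · · · · · · ·
    · · · · · · · · · · ·
    · · · · · · · · · · ·
    · · · · · · · · · · ·
T2:
  2·area = 24
  edge (20, 20)→(8, 0): d=(-12,-20) top-left  bias=+0
  edge (8, 0)→(20, 18): d=(12,18) right/bottom  bias=-1
  edge (20, 18)→(20, 20): d=(0,2) right/bottom  bias=-1
    (5,2)@(11, 5): e=[0,6,18] → #  [on edge]
    (6,2)@(13, 5): e=[40,-30,14] → ·
    (5,3)@(11, 7): e=[-24,30,18] → ·
    (7,5)@(15, 11): e=[8,6,10] → #
    (8,5)@(17, 11): e=[48,-30,6] → ·
    (7,6)@(15, 13): e=[-16,30,10] → ·
    (8,7)@(17, 15): e=[0,18,6] → #  [on edge]
    (9,7)@(19, 15): e=[40,-18,2] → ·
    (8,8)@(17, 17): e=[-24,42,6] → ·
    (9,8)@(19, 17): e=[16,6,2] → #
    (10,8)@(21, 17): e=[56,-30,-2] → ·
    (9,9)@(19, 19): e=[-8,30,2] → ·
  covered (4 px):
    · · · · · · · · · · ·
    · · · · · · · · · · ·
    · · · · · # · · · · ·
    · · · · · · · · · · ·
    · · · · · · · · · · ·
    · · · · · · · # · · ·
    · · · · · · · · · · ·
    · · · · · · · · # · ·
    · · · · · · · · · # ·
    · · · · · · · · · · ·
    · · · · · · · · · · ·
    · · · · · · · · · · ·
T3:
  2·area = 72
  edge (0, 16)→(2, 0): d=(2,-16) top-left  bias=+0
  edge (2, 0)→(4, 20): d=(2,20) right/bottom  bias=-1
  edge (4, 20)→(0, 16): d=(-4,-4) top-left  bias=+0
    (0,4)@(1, 9): e=[2,38,32] → #
    (1,4)@(3, 9): e=[34,-2,40] → ·
    (0,5)@(1, 11): e=[6,42,24] → #
    (1,5)@(3, 11): e=[38,2,32] → #
    (2,5)@(5, 11): e=[70,-38,40] → ·
    (0,6)@(1, 13): e=[10,46,16] → #
    (2,6)@(5, 13): e=[74,-34,32] → ·
    (0,7)@(1, 15): e=[14,50,8] → #
    (2,7)@(5, 15): e=[78,-30,24] → ·
    (0,8)@(1, 17): e=[18,54,0] → #  [on edge]
    (2,8)@(5, 17): e=[82,-26,16] → ·
    (0,9)@(1, 19): e=[22,58,-8] → ·
    (1,9)@(3, 19): e=[54,18,0] → #  [on edge]
    (2,10)@(5, 21): e=[90,-18,0] → ·  [on edge]
    (3,11)@(7, 23): e=[126,-54,0] → ·  [on edge]
  covered (10 px):
    · · · · · · · · · · ·
    · · · · · · · · · · ·
    · · · · · · · · · · ·
    · · · · · · · · · · ·
    # · · · · · · · · · ·
    # # · · · · · · · · ·
    # # · · · · · · · · ·
    # # · · · · · · · · ·
    # # · · · · · · · · ·
    · # · · · · · · · · ·
    · · · · · · · · · · ·
    · · · · · · · · · · ·

Answer: "outside"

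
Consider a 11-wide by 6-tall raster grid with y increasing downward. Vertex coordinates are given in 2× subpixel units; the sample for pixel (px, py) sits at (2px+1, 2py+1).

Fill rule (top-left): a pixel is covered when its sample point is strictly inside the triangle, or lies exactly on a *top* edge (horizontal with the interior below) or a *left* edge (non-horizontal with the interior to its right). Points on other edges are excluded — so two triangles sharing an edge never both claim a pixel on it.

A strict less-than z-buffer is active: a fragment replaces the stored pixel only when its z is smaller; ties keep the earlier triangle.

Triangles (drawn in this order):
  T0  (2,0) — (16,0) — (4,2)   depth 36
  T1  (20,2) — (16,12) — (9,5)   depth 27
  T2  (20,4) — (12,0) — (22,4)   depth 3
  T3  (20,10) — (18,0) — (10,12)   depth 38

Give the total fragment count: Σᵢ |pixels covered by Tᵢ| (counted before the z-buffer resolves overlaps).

T0:
  2·area = 28
  edge (2, 0)→(16, 0): d=(14,0) top-left  bias=+0
  edge (16, 0)→(4, 2): d=(-12,2) right/bottom  bias=-1
  edge (4, 2)→(2, 0): d=(-2,-2) top-left  bias=+0
    (1,0)@(3, 1): e=[14,14,0] → X  [on edge]
    (2,0)@(5, 1): e=[14,10,4] → X
    (3,0)@(7, 1): e=[14,6,8] → X
    (4,0)@(9, 1): e=[14,2,12] → X
    (5,0)@(11, 1): e=[14,-2,16] → .
    (1,1)@(3, 3): e=[42,-10,-4] → .
    (2,1)@(5, 3): e=[42,-14,0] → .  [on edge]
    (3,1)@(7, 3): e=[42,-18,4] → .
    (4,1)@(9, 3): e=[42,-22,8] → .
    (3,2)@(7, 5): e=[70,-42,0] → .  [on edge]
    (4,3)@(9, 7): e=[98,-70,0] → .  [on edge]
    (5,4)@(11, 9): e=[126,-98,0] → .  [on edge]
    (6,5)@(13, 11): e=[154,-126,0] → .  [on edge]
  covered (4 px):
    . X X X X . . . . . .
    . . . . . . . . . . .
    . . . . . . . . . . .
    . . . . . . . . . . .
    . . . . . . . . . . .
    . . . . . . . . . . .
T1:
  2·area = 98
  edge (20, 2)→(16, 12): d=(-4,10) right/bottom  bias=-1
  edge (16, 12)→(9, 5): d=(-7,-7) top-left  bias=+0
  edge (9, 5)→(20, 2): d=(11,-3) top-left  bias=+0
    (2,0)@(5, 1): e=[154,0,-56] → .  [on edge]
    (3,1)@(7, 3): e=[126,0,-28] → .  [on edge]
    (8,1)@(17, 3): e=[26,70,2] → X
    (9,1)@(19, 3): e=[6,84,8] → X
    (10,1)@(21, 3): e=[-14,98,14] → .
    (4,2)@(9, 5): e=[98,0,0] → X  [on edge]
    (5,2)@(11, 5): e=[78,14,6] → X
    (6,2)@(13, 5): e=[58,28,12] → X
    (7,2)@(15, 5): e=[38,42,18] → X
    (9,2)@(19, 5): e=[-2,70,30] → .
    (4,3)@(9, 7): e=[90,-14,22] → .
    (5,3)@(11, 7): e=[70,0,28] → X  [on edge]
    (6,4)@(13, 9): e=[42,0,56] → X  [on edge]
    (7,5)@(15, 11): e=[14,0,84] → X  [on edge]
  covered (15 px):
    . . . . . . . . . . .
    . . . . . . . . X X .
    . . . . X X X X X . .
    . . . . . X X X X . .
    . . . . . . X X X . .
    . . . . . . . X . . .
T2:
  2·area = 8
  edge (20, 4)→(12, 0): d=(-8,-4) top-left  bias=+0
  edge (12, 0)→(22, 4): d=(10,4) right/bottom  bias=-1
  edge (22, 4)→(20, 4): d=(-2,0) right/bottom  bias=-1
    (9,1)@(19, 3): e=[4,2,2] → X
    (10,1)@(21, 3): e=[12,-6,2] → .
    (9,2)@(19, 5): e=[-12,22,-2] → .
  covered (1 px):
    . . . . . . . . . . .
    . . . . . . . . . X .
    . . . . . . . . . . .
    . . . . . . . . . . .
    . . . . . . . . . . .
    . . . . . . . . . . .
T3:
  2·area = 104  (B↔C swapped to make it positive)
  edge (20, 10)→(10, 12): d=(-10,2) right/bottom  bias=-1
  edge (10, 12)→(18, 0): d=(8,-12) top-left  bias=+0
  edge (18, 0)→(20, 10): d=(2,10) right/bottom  bias=-1
    (8,1)@(17, 3): e=[76,12,16] → X
    (9,1)@(19, 3): e=[72,36,-4] → .
    (7,2)@(15, 5): e=[60,4,40] → X
    (9,2)@(19, 5): e=[52,52,0] → .  [on edge]
    (7,3)@(15, 7): e=[40,20,44] → X
    (9,3)@(19, 7): e=[32,68,4] → X
    (10,3)@(21, 7): e=[28,92,-16] → .
    (6,4)@(13, 9): e=[24,12,68] → X
    (10,4)@(21, 9): e=[8,108,-12] → .
    (5,5)@(11, 11): e=[8,4,92] → X
    (7,5)@(15, 11): e=[0,52,52] → .  [on edge]
    (8,5)@(17, 11): e=[-4,76,32] → .
  covered (12 px):
    . . . . . . . . . . .
    . . . . . . . . X . .
    . . . . . . . X X . .
    . . . . . . . X X X .
    . . . . . . X X X X .
    . . . . . X X . . . .

Final: 32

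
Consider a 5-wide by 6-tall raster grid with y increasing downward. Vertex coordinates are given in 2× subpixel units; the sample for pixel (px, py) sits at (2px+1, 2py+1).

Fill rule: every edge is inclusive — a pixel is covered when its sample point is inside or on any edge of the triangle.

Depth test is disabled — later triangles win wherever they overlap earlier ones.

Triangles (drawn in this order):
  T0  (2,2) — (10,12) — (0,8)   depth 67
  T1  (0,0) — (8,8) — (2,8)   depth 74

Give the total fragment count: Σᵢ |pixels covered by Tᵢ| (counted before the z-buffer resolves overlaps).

T0:
  2·area = 68
  edge (2, 2)→(10, 12): d=(8,10) inclusive
  edge (10, 12)→(0, 8): d=(-10,-4) inclusive
  edge (0, 8)→(2, 2): d=(2,-6) inclusive
    (0,2)@(1, 5): e=[34,34,0] → #  [on edge]
    (1,2)@(3, 5): e=[14,42,12] → #
    (2,2)@(5, 5): e=[-6,50,24] → ·
    (0,3)@(1, 7): e=[50,14,4] → #
    (2,3)@(5, 7): e=[10,30,28] → #
    (3,3)@(7, 7): e=[-10,38,40] → ·
    (0,4)@(1, 9): e=[66,-6,8] → ·
    (1,4)@(3, 9): e=[46,2,20] → #
    (3,4)@(7, 9): e=[6,18,44] → #
    (4,4)@(9, 9): e=[-14,26,56] → ·
    (1,5)@(3, 11): e=[62,-18,24] → ·
    (2,5)@(5, 11): e=[42,-10,36] → ·
  covered (9 px):
    · · · · ·
    · · · · ·
    # # · · ·
    # # # · ·
    · # # # ·
    · · · · #
T1:
  2·area = 48
  edge (0, 0)→(8, 8): d=(8,8) inclusive
  edge (8, 8)→(2, 8): d=(-6,0) inclusive
  edge (2, 8)→(0, 0): d=(-2,-8) inclusive
    (0,0)@(1, 1): e=[0,42,6] → #  [on edge]
    (1,0)@(3, 1): e=[-16,42,22] → ·
    (0,1)@(1, 3): e=[16,30,2] → #
    (1,1)@(3, 3): e=[0,30,18] → #  [on edge]
    (2,1)@(5, 3): e=[-16,30,34] → ·
    (0,2)@(1, 5): e=[32,18,-2] → ·
    (1,2)@(3, 5): e=[16,18,14] → #
    (2,2)@(5, 5): e=[0,18,30] → #  [on edge]
    (3,2)@(7, 5): e=[-16,18,46] → ·
    (1,3)@(3, 7): e=[32,6,10] → #
    (3,3)@(7, 7): e=[0,6,42] → #  [on edge]
    (4,3)@(9, 7): e=[-16,6,58] → ·
    (4,4)@(9, 9): e=[0,-6,54] → ·  [on edge]
  covered (8 px):
    # · · · ·
    # # · · ·
    · # # · ·
    · # # # ·
    · · · · ·
    · · · · ·

Result: 17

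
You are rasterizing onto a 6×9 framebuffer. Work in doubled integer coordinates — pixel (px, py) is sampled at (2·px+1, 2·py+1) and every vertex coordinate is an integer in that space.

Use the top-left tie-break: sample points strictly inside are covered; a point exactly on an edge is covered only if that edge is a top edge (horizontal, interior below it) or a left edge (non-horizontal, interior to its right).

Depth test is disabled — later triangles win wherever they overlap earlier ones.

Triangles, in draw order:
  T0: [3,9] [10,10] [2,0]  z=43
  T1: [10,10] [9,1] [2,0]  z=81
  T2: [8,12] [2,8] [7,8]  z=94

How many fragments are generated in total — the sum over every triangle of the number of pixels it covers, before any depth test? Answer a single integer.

T0:
  2·area = 62  (B↔C swapped to make it positive)
  edge (3, 9)→(2, 0): d=(-1,-9) top-left  bias=+0
  edge (2, 0)→(10, 10): d=(8,10) right/bottom  bias=-1
  edge (10, 10)→(3, 9): d=(-7,-1) top-left  bias=+0
    (1,1)@(3, 3): e=[6,14,42] → █
    (2,1)@(5, 3): e=[24,-6,44] → ·
    (1,2)@(3, 5): e=[4,30,28] → █
    (2,2)@(5, 5): e=[22,10,30] → █
    (3,2)@(7, 5): e=[40,-10,32] → ·
    (1,3)@(3, 7): e=[2,46,14] → █
    (3,3)@(7, 7): e=[38,6,18] → █
    (4,3)@(9, 7): e=[56,-14,20] → ·
    (1,4)@(3, 9): e=[0,62,0] → █  [on edge]
    (4,4)@(9, 9): e=[54,2,6] → █
    (5,4)@(11, 9): e=[72,-18,8] → ·
    (1,5)@(3, 11): e=[-2,78,-14] → ·
  covered (10 px):
    · · · · · ·
    · █ · · · ·
    · █ █ · · ·
    · █ █ █ · ·
    · █ █ █ █ ·
    · · · · · ·
    · · · · · ·
    · · · · · ·
    · · · · · ·
T1:
  2·area = 62  (B↔C swapped to make it positive)
  edge (10, 10)→(2, 0): d=(-8,-10) top-left  bias=+0
  edge (2, 0)→(9, 1): d=(7,1) right/bottom  bias=-1
  edge (9, 1)→(10, 10): d=(1,9) right/bottom  bias=-1
    (1,0)@(3, 1): e=[2,6,54] → █
    (2,0)@(5, 1): e=[22,4,36] → █
    (3,0)@(7, 1): e=[42,2,18] → █
    (4,0)@(9, 1): e=[62,0,0] → ·  [on edge]
    (1,1)@(3, 3): e=[-14,20,56] → ·
    (2,1)@(5, 3): e=[6,18,38] → █
    (4,1)@(9, 3): e=[46,14,2] → █
    (5,1)@(11, 3): e=[66,12,-16] → ·
    (2,2)@(5, 5): e=[-10,32,40] → ·
    (3,2)@(7, 5): e=[10,30,22] → █
    (5,2)@(11, 5): e=[50,26,-14] → ·
    (3,3)@(7, 7): e=[-6,44,24] → ·
  covered (9 px):
    · █ █ █ · ·
    · · █ █ █ ·
    · · · █ █ ·
    · · · · █ ·
    · · · · · ·
    · · · · · ·
    · · · · · ·
    · · · · · ·
    · · · · · ·
T2:
  2·area = 20
  edge (8, 12)→(2, 8): d=(-6,-4) top-left  bias=+0
  edge (2, 8)→(7, 8): d=(5,0) top-left  bias=+0
  edge (7, 8)→(8, 12): d=(1,4) right/bottom  bias=-1
    (2,4)@(5, 9): e=[6,5,9] → █
    (3,4)@(7, 9): e=[14,5,1] → █
    (4,4)@(9, 9): e=[22,5,-7] → ·
    (2,5)@(5, 11): e=[-6,15,11] → ·
    (3,5)@(7, 11): e=[2,15,3] → █
    (4,5)@(9, 11): e=[10,15,-5] → ·
    (3,6)@(7, 13): e=[-10,25,5] → ·
  covered (3 px):
    · · · · · ·
    · · · · · ·
    · · · · · ·
    · · · · · ·
    · · █ █ · ·
    · · · █ · ·
    · · · · · ·
    · · · · · ·
    · · · · · ·

Answer: 22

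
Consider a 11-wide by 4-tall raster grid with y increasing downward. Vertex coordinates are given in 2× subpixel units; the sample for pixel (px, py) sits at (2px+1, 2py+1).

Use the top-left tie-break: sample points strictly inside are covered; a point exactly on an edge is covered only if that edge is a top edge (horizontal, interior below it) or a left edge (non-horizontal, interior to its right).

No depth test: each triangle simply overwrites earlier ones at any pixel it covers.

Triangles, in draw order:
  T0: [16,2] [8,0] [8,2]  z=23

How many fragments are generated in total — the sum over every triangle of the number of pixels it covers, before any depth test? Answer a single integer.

T0:
  2·area = 16  (B↔C swapped to make it positive)
  edge (16, 2)→(8, 2): d=(-8,0) right/bottom  bias=-1
  edge (8, 2)→(8, 0): d=(0,-2) top-left  bias=+0
  edge (8, 0)→(16, 2): d=(8,2) right/bottom  bias=-1
    (4,0)@(9, 1): e=[8,2,6] → #
    (5,0)@(11, 1): e=[8,6,2] → #
    (6,0)@(13, 1): e=[8,10,-2] → ·
    (4,1)@(9, 3): e=[-8,2,22] → ·
    (5,1)@(11, 3): e=[-8,6,18] → ·
  covered (2 px):
    · · · · # # · · · · ·
    · · · · · · · · · · ·
    · · · · · · · · · · ·
    · · · · · · · · · · ·

Result: 2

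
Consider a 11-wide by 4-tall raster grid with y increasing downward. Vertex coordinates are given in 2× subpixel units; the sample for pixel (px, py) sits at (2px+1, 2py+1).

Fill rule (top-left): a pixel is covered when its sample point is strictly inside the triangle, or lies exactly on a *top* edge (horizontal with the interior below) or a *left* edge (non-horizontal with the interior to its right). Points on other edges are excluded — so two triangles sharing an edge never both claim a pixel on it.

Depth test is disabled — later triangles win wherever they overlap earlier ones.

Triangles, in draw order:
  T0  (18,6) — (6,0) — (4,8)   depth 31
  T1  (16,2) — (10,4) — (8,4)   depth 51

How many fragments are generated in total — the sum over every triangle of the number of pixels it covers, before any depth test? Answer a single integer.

T0:
  2·area = 108  (B↔C swapped to make it positive)
  edge (18, 6)→(4, 8): d=(-14,2) right/bottom  bias=-1
  edge (4, 8)→(6, 0): d=(2,-8) top-left  bias=+0
  edge (6, 0)→(18, 6): d=(12,6) right/bottom  bias=-1
    (3,0)@(7, 1): e=[92,10,6] → X
    (4,0)@(9, 1): e=[88,26,-6] → .
    (3,1)@(7, 3): e=[64,14,30] → X
    (4,1)@(9, 3): e=[60,30,18] → X
    (5,1)@(11, 3): e=[56,46,6] → X
    (6,1)@(13, 3): e=[52,62,-6] → .
    (2,2)@(5, 5): e=[40,2,66] → X
    (6,2)@(13, 5): e=[24,66,18] → X
    (7,2)@(15, 5): e=[20,82,6] → X
    (8,2)@(17, 5): e=[16,98,-6] → .
    (2,3)@(5, 7): e=[12,6,90] → X
    (5,3)@(11, 7): e=[0,54,54] → .  [on edge]
  covered (13 px):
    . . . X . . . . . . .
    . . . X X X . . . . .
    . . X X X X X X . . .
    . . X X X . . . . . .
T1:
  2·area = 4
  edge (16, 2)→(10, 4): d=(-6,2) right/bottom  bias=-1
  edge (10, 4)→(8, 4): d=(-2,0) right/bottom  bias=-1
  edge (8, 4)→(16, 2): d=(8,-2) top-left  bias=+0
    (9,0)@(19, 1): e=[0,6,-2] → .  [on edge]
    (6,1)@(13, 3): e=[0,2,2] → .  [on edge]
    (3,2)@(7, 5): e=[0,-2,6] → .  [on edge]
    (0,3)@(1, 7): e=[0,-6,10] → .  [on edge]
  covered (0 px):
    . . . . . . . . . . .
    . . . . . . . . . . .
    . . . . . . . . . . .
    . . . . . . . . . . .

Final: 13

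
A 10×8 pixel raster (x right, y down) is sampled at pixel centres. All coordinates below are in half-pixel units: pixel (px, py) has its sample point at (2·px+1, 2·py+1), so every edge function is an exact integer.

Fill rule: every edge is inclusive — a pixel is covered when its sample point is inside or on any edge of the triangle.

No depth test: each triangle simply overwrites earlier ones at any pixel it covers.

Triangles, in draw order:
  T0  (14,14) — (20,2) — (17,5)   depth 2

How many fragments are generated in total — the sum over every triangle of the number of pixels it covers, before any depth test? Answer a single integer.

T0:
  2·area = 18  (B↔C swapped to make it positive)
  edge (14, 14)→(17, 5): d=(3,-9) inclusive
  edge (17, 5)→(20, 2): d=(3,-3) inclusive
  edge (20, 2)→(14, 14): d=(-6,12) inclusive
    (9,1)@(19, 3): e=[12,0,6] → █  [on edge]
    (8,2)@(17, 5): e=[0,0,18] → █  [on edge]
    (9,2)@(19, 5): e=[18,6,-6] → ·
    (7,3)@(15, 7): e=[-12,0,30] → ·  [on edge]
    (8,3)@(17, 7): e=[6,6,6] → █
    (9,3)@(19, 7): e=[24,12,-18] → ·
    (6,4)@(13, 9): e=[-24,0,42] → ·  [on edge]
    (8,4)@(17, 9): e=[12,12,-6] → ·
    (5,5)@(11, 11): e=[-36,0,54] → ·  [on edge]
    (7,5)@(15, 11): e=[0,12,6] → █  [on edge]
    (8,5)@(17, 11): e=[18,18,-18] → ·
    (4,6)@(9, 13): e=[-48,0,66] → ·  [on edge]
    (3,7)@(7, 15): e=[-60,0,78] → ·  [on edge]
  covered (4 px):
    · · · · · · · · · ·
    · · · · · · · · · █
    · · · · · · · · █ ·
    · · · · · · · · █ ·
    · · · · · · · · · ·
    · · · · · · · █ · ·
    · · · · · · · · · ·
    · · · · · · · · · ·

Result: 4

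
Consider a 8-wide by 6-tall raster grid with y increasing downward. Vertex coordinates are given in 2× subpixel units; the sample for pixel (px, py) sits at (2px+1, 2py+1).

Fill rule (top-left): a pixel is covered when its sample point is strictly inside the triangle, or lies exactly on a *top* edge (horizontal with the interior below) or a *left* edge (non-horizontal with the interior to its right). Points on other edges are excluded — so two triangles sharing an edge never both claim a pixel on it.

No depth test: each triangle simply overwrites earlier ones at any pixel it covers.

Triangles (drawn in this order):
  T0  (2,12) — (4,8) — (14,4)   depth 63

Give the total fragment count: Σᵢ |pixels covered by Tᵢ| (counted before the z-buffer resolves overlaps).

T0:
  2·area = 32
  edge (2, 12)→(4, 8): d=(2,-4) top-left  bias=+0
  edge (4, 8)→(14, 4): d=(10,-4) top-left  bias=+0
  edge (14, 4)→(2, 12): d=(-12,8) right/bottom  bias=-1
    (3,3)@(7, 7): e=[10,2,20] → #
    (4,3)@(9, 7): e=[18,10,4] → #
    (5,3)@(11, 7): e=[26,18,-12] → ·
    (2,4)@(5, 9): e=[6,14,12] → #
    (3,4)@(7, 9): e=[14,22,-4] → ·
    (4,4)@(9, 9): e=[22,30,-20] → ·
    (1,5)@(3, 11): e=[2,26,4] → #
    (2,5)@(5, 11): e=[10,34,-12] → ·
  covered (4 px):
    · · · · · · · ·
    · · · · · · · ·
    · · · · · · · ·
    · · · # # · · ·
    · · # · · · · ·
    · # · · · · · ·

Result: 4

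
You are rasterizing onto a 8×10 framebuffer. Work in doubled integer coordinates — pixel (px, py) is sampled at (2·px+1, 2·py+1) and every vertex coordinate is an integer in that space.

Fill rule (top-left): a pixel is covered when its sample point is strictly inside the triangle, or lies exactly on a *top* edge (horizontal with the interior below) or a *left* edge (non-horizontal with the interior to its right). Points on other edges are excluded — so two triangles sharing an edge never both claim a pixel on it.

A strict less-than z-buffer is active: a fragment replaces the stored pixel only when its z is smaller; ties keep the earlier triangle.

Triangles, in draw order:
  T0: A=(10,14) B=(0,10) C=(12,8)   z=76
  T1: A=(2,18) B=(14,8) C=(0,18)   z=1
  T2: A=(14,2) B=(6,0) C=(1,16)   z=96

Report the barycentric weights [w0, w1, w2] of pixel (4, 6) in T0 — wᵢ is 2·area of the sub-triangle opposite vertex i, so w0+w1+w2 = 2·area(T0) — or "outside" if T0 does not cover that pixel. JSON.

T0:
  2·area = 68
  edge (10, 14)→(0, 10): d=(-10,-4) top-left  bias=+0
  edge (0, 10)→(12, 8): d=(12,-2) top-left  bias=+0
  edge (12, 8)→(10, 14): d=(-2,6) right/bottom  bias=-1
    (6,2)@(13, 5): e=[102,-34,0] → ·  [on edge]
    (3,4)@(7, 9): e=[38,2,28] → #
    (4,4)@(9, 9): e=[46,6,16] → #
    (5,4)@(11, 9): e=[54,10,4] → #
    (6,4)@(13, 9): e=[62,14,-8] → ·
    (1,5)@(3, 11): e=[2,18,48] → #
    (2,5)@(5, 11): e=[10,22,36] → #
    (5,5)@(11, 11): e=[34,34,0] → ·  [on edge]
    (1,6)@(3, 13): e=[-18,42,44] → ·
    (2,6)@(5, 13): e=[-10,46,32] → ·
    (3,6)@(7, 13): e=[-2,50,20] → ·
    (4,6)@(9, 13): e=[6,54,8] → #
    (4,8)@(9, 17): e=[-34,102,0] → ·  [on edge]
  covered (8 px):
    · · · · · · · ·
    · · · · · · · ·
    · · · · · · · ·
    · · · · · · · ·
    · · · # # # · ·
    · # # # # · · ·
    · · · · # · · ·
    · · · · · · · ·
    · · · · · · · ·
    · · · · · · · ·
T1:
  2·area = 20  (B↔C swapped to make it positive)
  edge (2, 18)→(0, 18): d=(-2,0) right/bottom  bias=-1
  edge (0, 18)→(14, 8): d=(14,-10) top-left  bias=+0
  edge (14, 8)→(2, 18): d=(-12,10) right/bottom  bias=-1
    (3,6)@(7, 13): e=[10,0,10] → #  [on edge]
    (4,6)@(9, 13): e=[10,20,-10] → ·
    (2,7)@(5, 15): e=[6,8,6] → #
    (3,7)@(7, 15): e=[6,28,-14] → ·
    (1,8)@(3, 17): e=[2,16,2] → #
    (2,8)@(5, 17): e=[2,36,-18] → ·
    (1,9)@(3, 19): e=[-2,44,-22] → ·
  covered (3 px):
    · · · · · · · ·
    · · · · · · · ·
    · · · · · · · ·
    · · · · · · · ·
    · · · · · · · ·
    · · · · · · · ·
    · · · # · · · ·
    · · # · · · · ·
    · # · · · · · ·
    · · · · · · · ·
T2:
  2·area = 138  (B↔C swapped to make it positive)
  edge (14, 2)→(1, 16): d=(-13,14) right/bottom  bias=-1
  edge (1, 16)→(6, 0): d=(5,-16) top-left  bias=+0
  edge (6, 0)→(14, 2): d=(8,2) right/bottom  bias=-1
    (3,0)@(7, 1): e=[111,21,6] → #
    (4,0)@(9, 1): e=[83,53,2] → #
    (5,0)@(11, 1): e=[55,85,-2] → ·
    (3,1)@(7, 3): e=[85,31,22] → #
    (5,1)@(11, 3): e=[29,95,14] → #
    (6,1)@(13, 3): e=[1,127,10] → #
    (7,1)@(15, 3): e=[-27,159,6] → ·
    (2,2)@(5, 5): e=[87,9,42] → #
    (6,2)@(13, 5): e=[-25,137,26] → ·
    (2,3)@(5, 7): e=[61,19,58] → #
    (5,3)@(11, 7): e=[-23,115,46] → ·
    (2,4)@(5, 9): e=[35,29,74] → #
  covered (18 px):
    · · · # # · · ·
    · · · # # # # ·
    · · # # # # · ·
    · · # # # · · ·
    · · # # · · · ·
    · # # · · · · ·
    · # · · · · · ·
    · · · · · · · ·
    · · · · · · · ·
    · · · · · · · ·

Final: [54,8,6]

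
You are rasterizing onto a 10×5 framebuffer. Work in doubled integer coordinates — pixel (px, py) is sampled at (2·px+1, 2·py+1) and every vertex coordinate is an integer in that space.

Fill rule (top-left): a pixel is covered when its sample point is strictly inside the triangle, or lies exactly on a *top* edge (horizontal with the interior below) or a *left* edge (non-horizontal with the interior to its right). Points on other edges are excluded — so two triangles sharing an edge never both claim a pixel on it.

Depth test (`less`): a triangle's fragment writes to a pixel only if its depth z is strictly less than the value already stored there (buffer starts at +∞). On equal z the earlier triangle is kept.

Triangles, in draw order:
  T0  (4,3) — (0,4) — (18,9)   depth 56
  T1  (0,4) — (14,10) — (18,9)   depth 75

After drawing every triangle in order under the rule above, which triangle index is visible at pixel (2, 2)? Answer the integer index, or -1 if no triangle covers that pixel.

T0:
  2·area = 38  (B↔C swapped to make it positive)
  edge (4, 3)→(18, 9): d=(14,6) right/bottom  bias=-1
  edge (18, 9)→(0, 4): d=(-18,-5) top-left  bias=+0
  edge (0, 4)→(4, 3): d=(4,-1) top-left  bias=+0
    (2,2)@(5, 5): e=[22,7,9] → X
    (3,2)@(7, 5): e=[10,17,11] → X
    (4,2)@(9, 5): e=[-2,27,13] → .
    (2,3)@(5, 7): e=[50,-29,17] → .
    (3,3)@(7, 7): e=[38,-19,19] → .
    (5,3)@(11, 7): e=[14,1,23] → X
    (6,3)@(13, 7): e=[2,11,25] → X
    (7,3)@(15, 7): e=[-10,21,27] → .
    (5,4)@(11, 9): e=[42,-35,31] → .
    (6,4)@(13, 9): e=[30,-25,33] → .
  covered (4 px):
    . . . . . . . . . .
    . . . . . . . . . .
    . . X X . . . . . .
    . . . . . X X . . .
    . . . . . . . . . .
T1:
  2·area = 38  (B↔C swapped to make it positive)
  edge (0, 4)→(18, 9): d=(18,5) right/bottom  bias=-1
  edge (18, 9)→(14, 10): d=(-4,1) right/bottom  bias=-1
  edge (14, 10)→(0, 4): d=(-14,-6) top-left  bias=+0
    (1,2)@(3, 5): e=[3,31,4] → X
    (2,2)@(5, 5): e=[-7,29,16] → .
    (1,3)@(3, 7): e=[39,23,-24] → .
    (3,3)@(7, 7): e=[19,19,0] → X  [on edge]
    (4,3)@(9, 7): e=[9,17,12] → X
    (5,3)@(11, 7): e=[-1,15,24] → .
    (3,4)@(7, 9): e=[55,11,-28] → .
    (4,4)@(9, 9): e=[45,9,-16] → .
    (6,4)@(13, 9): e=[25,5,8] → X
    (7,4)@(15, 9): e=[15,3,20] → X
    (8,4)@(17, 9): e=[5,1,32] → X
    (9,4)@(19, 9): e=[-5,-1,44] → .
  covered (6 px):
    . . . . . . . . . .
    . . . . . . . . . .
    . X . . . . . . . .
    . . . X X . . . . .
    . . . . . . X X X .

Z-buffer (winner per pixel, '.' = empty):
  . . . . . . . . . .
  . . . . . . . . . .
  . 1 0 0 . . . . . .
  . . . 1 1 0 0 . . .
  . . . . . . 1 1 1 .

Result: 0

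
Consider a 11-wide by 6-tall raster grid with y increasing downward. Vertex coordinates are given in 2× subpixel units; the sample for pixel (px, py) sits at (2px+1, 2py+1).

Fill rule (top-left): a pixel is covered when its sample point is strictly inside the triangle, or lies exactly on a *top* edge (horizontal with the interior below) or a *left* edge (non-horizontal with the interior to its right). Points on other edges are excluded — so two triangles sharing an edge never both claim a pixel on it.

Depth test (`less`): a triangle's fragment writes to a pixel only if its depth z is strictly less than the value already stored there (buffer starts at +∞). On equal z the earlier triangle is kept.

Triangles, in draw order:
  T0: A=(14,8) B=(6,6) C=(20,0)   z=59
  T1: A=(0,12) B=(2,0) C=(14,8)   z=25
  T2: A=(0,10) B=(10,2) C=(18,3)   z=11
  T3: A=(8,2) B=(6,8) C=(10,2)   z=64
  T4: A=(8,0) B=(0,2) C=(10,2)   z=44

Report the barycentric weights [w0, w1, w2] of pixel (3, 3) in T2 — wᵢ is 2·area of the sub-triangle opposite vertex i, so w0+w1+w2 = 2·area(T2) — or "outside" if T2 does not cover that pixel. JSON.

T0:
  2·area = 76
  edge (14, 8)→(6, 6): d=(-8,-2) top-left  bias=+0
  edge (6, 6)→(20, 0): d=(14,-6) top-left  bias=+0
  edge (20, 0)→(14, 8): d=(-6,8) right/bottom  bias=-1
    (9,0)@(19, 1): e=[66,8,2] → X
    (10,0)@(21, 1): e=[70,20,-14] → .
    (6,1)@(13, 3): e=[38,0,38] → X  [on edge]
    (7,1)@(15, 3): e=[42,12,22] → X
    (8,1)@(17, 3): e=[46,24,6] → X
    (9,1)@(19, 3): e=[50,36,-10] → .
    (4,2)@(9, 5): e=[14,4,58] → X
    (5,2)@(11, 5): e=[18,16,42] → X
    (8,2)@(17, 5): e=[30,52,-6] → .
    (4,3)@(9, 7): e=[-2,32,46] → .
    (5,3)@(11, 7): e=[2,44,30] → X
    (7,3)@(15, 7): e=[10,68,-2] → .
  covered (10 px):
    . . . . . . . . . X .
    . . . . . . X X X . .
    . . . . X X X X . . .
    . . . . . X X . . . .
    . . . . . . . . . . .
    . . . . . . . . . . .
T1:
  2·area = 160
  edge (0, 12)→(2, 0): d=(2,-12) top-left  bias=+0
  edge (2, 0)→(14, 8): d=(12,8) right/bottom  bias=-1
  edge (14, 8)→(0, 12): d=(-14,4) right/bottom  bias=-1
    (1,0)@(3, 1): e=[14,4,142] → X
    (2,0)@(5, 1): e=[38,-12,134] → .
    (1,1)@(3, 3): e=[18,28,114] → X
    (2,1)@(5, 3): e=[42,12,106] → X
    (3,1)@(7, 3): e=[66,-4,98] → .
    (1,2)@(3, 5): e=[22,52,86] → X
    (3,2)@(7, 5): e=[70,20,70] → X
    (4,2)@(9, 5): e=[94,4,62] → X
    (5,2)@(11, 5): e=[118,-12,54] → .
    (0,3)@(1, 7): e=[2,92,66] → X
    (5,3)@(11, 7): e=[122,12,26] → X
    (6,3)@(13, 7): e=[146,-4,18] → .
  covered (20 px):
    . X . . . . . . . . .
    . X X . . . . . . . .
    . X X X X . . . . . .
    X X X X X X . . . . .
    X X X X X . . . . . .
    X X . . . . . . . . .
T2:
  2·area = 74
  edge (0, 10)→(10, 2): d=(10,-8) top-left  bias=+0
  edge (10, 2)→(18, 3): d=(8,1) right/bottom  bias=-1
  edge (18, 3)→(0, 10): d=(-18,7) right/bottom  bias=-1
    (4,1)@(9, 3): e=[2,9,63] → X
    (5,1)@(11, 3): e=[18,7,49] → X
    (6,1)@(13, 3): e=[34,5,35] → X
    (7,1)@(15, 3): e=[50,3,21] → X
    (8,1)@(17, 3): e=[66,1,7] → X
    (9,1)@(19, 3): e=[82,-1,-7] → .
    (3,2)@(7, 5): e=[6,27,41] → X
    (6,2)@(13, 5): e=[54,21,-1] → .
    (7,2)@(15, 5): e=[70,19,-15] → .
    (8,2)@(17, 5): e=[86,17,-29] → .
    (2,3)@(5, 7): e=[10,45,19] → X
    (4,3)@(9, 7): e=[42,41,-9] → .
  covered (10 px):
    . . . . . . . . . . .
    . . . . X X X X X . .
    . . . X X X . . . . .
    . . X X . . . . . . .
    . . . . . . . . . . .
    . . . . . . . . . . .
T3:
  2·area = 12  (B↔C swapped to make it positive)
  edge (8, 2)→(10, 2): d=(2,0) top-left  bias=+0
  edge (10, 2)→(6, 8): d=(-4,6) right/bottom  bias=-1
  edge (6, 8)→(8, 2): d=(2,-6) top-left  bias=+0
    (4,1)@(9, 3): e=[2,2,8] → X
    (5,1)@(11, 3): e=[2,-10,20] → .
    (3,2)@(7, 5): e=[6,6,0] → X  [on edge]
    (4,2)@(9, 5): e=[6,-6,12] → .
    (3,3)@(7, 7): e=[10,-2,4] → .
    (2,5)@(5, 11): e=[18,-6,0] → .  [on edge]
  covered (2 px):
    . . . . . . . . . . .
    . . . . X . . . . . .
    . . . X . . . . . . .
    . . . . . . . . . . .
    . . . . . . . . . . .
    . . . . . . . . . . .
T4:
  2·area = 20  (B↔C swapped to make it positive)
  edge (8, 0)→(10, 2): d=(2,2) right/bottom  bias=-1
  edge (10, 2)→(0, 2): d=(-10,0) right/bottom  bias=-1
  edge (0, 2)→(8, 0): d=(8,-2) top-left  bias=+0
    (2,0)@(5, 1): e=[8,10,2] → X
    (3,0)@(7, 1): e=[4,10,6] → X
    (4,0)@(9, 1): e=[0,10,10] → .  [on edge]
    (2,1)@(5, 3): e=[12,-10,18] → .
    (3,1)@(7, 3): e=[8,-10,22] → .
    (5,1)@(11, 3): e=[0,-10,30] → .  [on edge]
    (6,2)@(13, 5): e=[0,-30,50] → .  [on edge]
    (7,3)@(15, 7): e=[0,-50,70] → .  [on edge]
    (8,4)@(17, 9): e=[0,-70,90] → .  [on edge]
    (9,5)@(19, 11): e=[0,-90,110] → .  [on edge]
  covered (2 px):
    . . X X . . . . . . .
    . . . . . . . . . . .
    . . . . . . . . . . .
    . . . . . . . . . . .
    . . . . . . . . . . .
    . . . . . . . . . . .

Result: [43,5,26]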